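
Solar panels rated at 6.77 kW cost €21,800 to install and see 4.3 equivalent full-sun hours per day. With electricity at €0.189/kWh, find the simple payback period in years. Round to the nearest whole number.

11 years

Daily generation = 6.77 kW × 4.3 h = 29.11 kWh
Annual generation = 29.11 × 365 = 10626 kWh
Annual savings = 10626 × €0.189 = €2,008.22
Payback = €21,800 / €2,008.22 = 10.9 years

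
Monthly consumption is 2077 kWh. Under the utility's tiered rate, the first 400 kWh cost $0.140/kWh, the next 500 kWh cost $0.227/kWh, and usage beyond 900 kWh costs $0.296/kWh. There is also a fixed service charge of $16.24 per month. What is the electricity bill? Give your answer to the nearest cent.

First 400 kWh × $0.140 = $56.00
Next 500 kWh × $0.227 = $113.50
Remaining 1177 kWh × $0.296 = $348.39
Energy charge = $517.89; + service $16.24 = $534.13

$534.13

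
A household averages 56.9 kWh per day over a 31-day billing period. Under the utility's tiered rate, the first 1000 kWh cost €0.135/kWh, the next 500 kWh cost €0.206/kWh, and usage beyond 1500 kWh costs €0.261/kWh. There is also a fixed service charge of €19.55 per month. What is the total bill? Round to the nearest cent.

Usage = 56.9 kWh/day × 31 days = 1763.9 kWh
First 1000 kWh × €0.135 = €135.00
Next 500 kWh × €0.206 = €103.00
Remaining 263.9 kWh × €0.261 = €68.88
Energy charge = €306.88; + service €19.55 = €326.43

€326.43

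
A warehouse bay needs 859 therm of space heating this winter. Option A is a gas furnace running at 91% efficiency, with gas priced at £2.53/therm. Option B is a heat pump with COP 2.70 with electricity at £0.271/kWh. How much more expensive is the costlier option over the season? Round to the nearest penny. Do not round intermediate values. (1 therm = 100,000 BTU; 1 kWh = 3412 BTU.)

Heat load = 859 therm × 100,000 = 85,900,000 BTU
Gas: input = 85,900,000 / 0.91 = 94,395,604 BTU = 944 therm → 944 × £2.53 = £2,388.21
Heat pump: 85,900,000 BTU / 3412 = 25,180 kWh heat; / 2.70 = 9,324 kWh in → × £0.271 = £2,526.91
Difference = |£2,388.21 − £2,526.91| = £138.70

£138.70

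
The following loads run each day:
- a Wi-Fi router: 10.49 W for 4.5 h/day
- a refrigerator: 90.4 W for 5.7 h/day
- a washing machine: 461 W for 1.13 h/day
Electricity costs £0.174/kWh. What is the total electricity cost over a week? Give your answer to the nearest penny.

£1.32

Wi-Fi router: 10.49 W × 4.5 h × 7 d = 330 Wh = 0.3304 kWh
refrigerator: 90.4 W × 5.7 h × 7 d = 3,607 Wh = 3.607 kWh
washing machine: 461 W × 1.13 h × 7 d = 3,647 Wh = 3.647 kWh
Total energy = 0.3304 + 3.607 + 3.647 = 7.584 kWh
Cost = 7.584 kWh × £0.174 = £1.32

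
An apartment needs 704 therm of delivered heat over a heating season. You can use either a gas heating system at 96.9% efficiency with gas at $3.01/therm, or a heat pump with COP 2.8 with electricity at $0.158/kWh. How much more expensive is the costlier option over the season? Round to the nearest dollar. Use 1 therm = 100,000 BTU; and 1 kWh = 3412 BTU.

$1023

Heat load = 704 therm × 100,000 = 70,400,000 BTU
Gas: input = 70,400,000 / 0.969 = 72,652,219 BTU = 726.5 therm → 726.5 × $3.01 = $2,186.83
Heat pump: 70,400,000 BTU / 3412 = 20,630 kWh heat; / 2.8 = 7,369 kWh in → × $0.158 = $1,164.29
Difference = |$2,186.83 − $1,164.29| = $1,022.54 ≈ $1023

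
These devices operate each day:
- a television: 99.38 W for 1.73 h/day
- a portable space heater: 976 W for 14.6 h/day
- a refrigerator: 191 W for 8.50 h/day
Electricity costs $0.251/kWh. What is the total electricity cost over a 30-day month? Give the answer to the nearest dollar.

$121

television: 99.38 W × 1.73 h × 30 d = 5,158 Wh = 5.158 kWh
portable space heater: 976 W × 14.6 h × 30 d = 427,488 Wh = 427.5 kWh
refrigerator: 191 W × 8.50 h × 30 d = 48,705 Wh = 48.7 kWh
Total energy = 5.158 + 427.5 + 48.7 = 481.4 kWh
Cost = 481.4 kWh × $0.251 = $120.82 ≈ $121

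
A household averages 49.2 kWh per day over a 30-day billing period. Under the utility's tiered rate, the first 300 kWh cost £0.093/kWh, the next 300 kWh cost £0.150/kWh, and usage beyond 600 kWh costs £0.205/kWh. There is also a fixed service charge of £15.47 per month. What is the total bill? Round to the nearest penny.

Usage = 49.2 kWh/day × 30 days = 1476 kWh
First 300 kWh × £0.093 = £27.90
Next 300 kWh × £0.150 = £45.00
Remaining 876 kWh × £0.205 = £179.58
Energy charge = £252.48; + service £15.47 = £267.95

£267.95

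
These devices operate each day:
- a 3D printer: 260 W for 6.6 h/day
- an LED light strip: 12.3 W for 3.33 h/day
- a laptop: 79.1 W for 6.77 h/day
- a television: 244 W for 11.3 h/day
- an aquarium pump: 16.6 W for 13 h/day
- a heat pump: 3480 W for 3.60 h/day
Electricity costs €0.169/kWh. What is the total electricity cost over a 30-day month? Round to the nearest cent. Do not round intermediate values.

€90.21

3D printer: 260 W × 6.6 h × 30 d = 51,480 Wh = 51.48 kWh
LED light strip: 12.3 W × 3.33 h × 30 d = 1,229 Wh = 1.229 kWh
laptop: 79.1 W × 6.77 h × 30 d = 16,065 Wh = 16.07 kWh
television: 244 W × 11.3 h × 30 d = 82,716 Wh = 82.72 kWh
aquarium pump: 16.6 W × 13 h × 30 d = 6,474 Wh = 6.474 kWh
heat pump: 3480 W × 3.60 h × 30 d = 375,840 Wh = 375.8 kWh
Total energy = 51.48 + 1.229 + 16.07 + 82.72 + 6.474 + 375.8 = 533.8 kWh
Cost = 533.8 kWh × €0.169 = €90.21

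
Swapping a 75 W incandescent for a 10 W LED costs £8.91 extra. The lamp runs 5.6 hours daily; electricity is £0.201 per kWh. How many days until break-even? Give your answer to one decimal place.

Power saved = 75 − 10 = 65 W
Daily energy saved = 65 W × 5.6 h = 364 Wh = 0.364 kWh
Daily savings = 0.364 × £0.201 = £0.0732
Payback = £8.91 / £0.0732 per day = 121.8 days

121.8 days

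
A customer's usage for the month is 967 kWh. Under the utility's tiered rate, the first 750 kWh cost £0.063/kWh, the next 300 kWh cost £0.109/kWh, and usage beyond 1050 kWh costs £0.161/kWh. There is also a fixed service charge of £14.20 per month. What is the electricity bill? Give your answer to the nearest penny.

£85.10

First 750 kWh × £0.063 = £47.25
Next 217 kWh × £0.109 = £23.65
Remaining tier: 0 kWh (not reached)
Energy charge = £70.90; + service £14.20 = £85.10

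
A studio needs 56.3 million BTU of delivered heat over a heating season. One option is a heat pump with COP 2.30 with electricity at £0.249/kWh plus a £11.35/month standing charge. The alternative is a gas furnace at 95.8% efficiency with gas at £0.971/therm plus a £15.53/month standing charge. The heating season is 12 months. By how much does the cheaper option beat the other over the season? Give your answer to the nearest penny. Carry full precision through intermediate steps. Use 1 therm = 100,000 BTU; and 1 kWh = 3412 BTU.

Heat load = 56.3 × 10⁶ BTU = 56,300,000 BTU
Gas: input = 56,300,000 / 0.958 = 58,768,267 BTU = 587.7 therm → 587.7 × £0.971 = £570.64; + 12 × £15.53 standing = £757.00
Heat pump: 56,300,000 BTU / 3412 = 16,500 kWh heat; / 2.30 = 7,174 kWh in → × £0.249 = £1,786.37; + 12 × £11.35 standing = £1,922.57
Difference = |£757.00 − £1,922.57| = £1,165.57

£1165.57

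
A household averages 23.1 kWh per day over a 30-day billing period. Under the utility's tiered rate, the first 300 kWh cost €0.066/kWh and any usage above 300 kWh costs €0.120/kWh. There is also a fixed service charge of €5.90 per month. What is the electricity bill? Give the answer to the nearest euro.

€73

Usage = 23.1 kWh/day × 30 days = 693 kWh
First 300 kWh × €0.066 = €19.80
Remaining 393 kWh × €0.120 = €47.16
Energy charge = €66.96; + service €5.90 = €72.86 ≈ €73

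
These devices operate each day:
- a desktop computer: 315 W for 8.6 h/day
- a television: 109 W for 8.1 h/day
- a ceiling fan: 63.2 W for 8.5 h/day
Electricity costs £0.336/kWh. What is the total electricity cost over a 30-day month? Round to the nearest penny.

desktop computer: 315 W × 8.6 h × 30 d = 81,270 Wh = 81.27 kWh
television: 109 W × 8.1 h × 30 d = 26,487 Wh = 26.49 kWh
ceiling fan: 63.2 W × 8.5 h × 30 d = 16,116 Wh = 16.12 kWh
Total energy = 81.27 + 26.49 + 16.12 = 123.9 kWh
Cost = 123.9 kWh × £0.336 = £41.62

£41.62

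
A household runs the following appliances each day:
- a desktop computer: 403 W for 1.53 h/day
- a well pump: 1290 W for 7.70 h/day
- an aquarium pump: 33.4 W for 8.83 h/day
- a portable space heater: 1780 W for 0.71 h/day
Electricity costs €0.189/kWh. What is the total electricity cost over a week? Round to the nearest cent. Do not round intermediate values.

desktop computer: 403 W × 1.53 h × 7 d = 4,316 Wh = 4.316 kWh
well pump: 1290 W × 7.70 h × 7 d = 69,531 Wh = 69.53 kWh
aquarium pump: 33.4 W × 8.83 h × 7 d = 2,064 Wh = 2.064 kWh
portable space heater: 1780 W × 0.71 h × 7 d = 8,847 Wh = 8.847 kWh
Total energy = 4.316 + 69.53 + 2.064 + 8.847 = 84.76 kWh
Cost = 84.76 kWh × €0.189 = €16.02

€16.02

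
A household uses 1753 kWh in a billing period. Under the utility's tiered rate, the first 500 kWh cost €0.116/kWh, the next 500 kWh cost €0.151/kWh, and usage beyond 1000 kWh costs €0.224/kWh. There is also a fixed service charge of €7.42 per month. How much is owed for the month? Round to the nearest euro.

First 500 kWh × €0.116 = €58.00
Next 500 kWh × €0.151 = €75.50
Remaining 753 kWh × €0.224 = €168.67
Energy charge = €302.17; + service €7.42 = €309.59 ≈ €310

€310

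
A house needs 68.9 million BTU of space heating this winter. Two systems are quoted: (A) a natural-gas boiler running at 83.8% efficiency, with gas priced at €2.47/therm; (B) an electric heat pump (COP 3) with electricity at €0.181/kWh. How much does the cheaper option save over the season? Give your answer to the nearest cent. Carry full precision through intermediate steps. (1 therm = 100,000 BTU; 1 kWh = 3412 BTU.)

Heat load = 68.9 × 10⁶ BTU = 68,900,000 BTU
Gas: input = 68,900,000 / 0.838 = 82,219,570 BTU = 822.2 therm → 822.2 × €2.47 = €2,030.82
Heat pump: 68,900,000 BTU / 3412 = 20,190 kWh heat; / 3 = 6,731 kWh in → × €0.181 = €1,218.34
Difference = |€2,030.82 − €1,218.34| = €812.49

€812.49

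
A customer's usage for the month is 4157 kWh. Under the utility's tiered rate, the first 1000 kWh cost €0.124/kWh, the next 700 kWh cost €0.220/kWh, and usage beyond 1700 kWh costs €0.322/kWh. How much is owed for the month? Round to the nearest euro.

First 1000 kWh × €0.124 = €124.00
Next 700 kWh × €0.220 = €154.00
Remaining 2457 kWh × €0.322 = €791.15
Total = €1,069.15 ≈ €1069

€1069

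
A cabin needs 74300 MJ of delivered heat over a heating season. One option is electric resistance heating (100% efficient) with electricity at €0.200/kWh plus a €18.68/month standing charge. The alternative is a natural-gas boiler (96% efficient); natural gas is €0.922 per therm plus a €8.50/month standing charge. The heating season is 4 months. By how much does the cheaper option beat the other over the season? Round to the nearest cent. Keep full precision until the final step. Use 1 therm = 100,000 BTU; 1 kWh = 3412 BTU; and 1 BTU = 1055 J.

€3492.50

Heat load = 74300 MJ = 74,300,000,000 J / 1055 = 70,426,540 BTU
Gas: input = 70,426,540 / 0.96 = 73,360,979 BTU = 733.6 therm → 733.6 × €0.922 = €676.39; + 4 × €8.50 standing = €710.39
Electric: 70,426,540 BTU / 3412 = 20,640 kWh → × €0.200 = €4,128.17; + 4 × €18.68 standing = €4,202.89
Difference = |€710.39 − €4,202.89| = €3,492.50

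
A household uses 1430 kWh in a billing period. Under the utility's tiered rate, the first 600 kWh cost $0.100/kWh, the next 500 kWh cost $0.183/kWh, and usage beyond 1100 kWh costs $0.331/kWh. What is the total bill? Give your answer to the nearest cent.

First 600 kWh × $0.100 = $60.00
Next 500 kWh × $0.183 = $91.50
Remaining 330 kWh × $0.331 = $109.23
Total = $260.73

$260.73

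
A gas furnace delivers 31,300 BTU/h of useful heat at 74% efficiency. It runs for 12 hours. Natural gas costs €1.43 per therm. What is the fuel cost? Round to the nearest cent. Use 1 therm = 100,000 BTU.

€7.26

Heat delivered = 31,300 BTU/h × 12 h = 375,600 BTU
Gas input = 375,600 / 0.74 = 507,568 BTU
= 507,568 / 100,000 = 5.076 therm
Cost = 5.076 × €1.43/therm = €7.26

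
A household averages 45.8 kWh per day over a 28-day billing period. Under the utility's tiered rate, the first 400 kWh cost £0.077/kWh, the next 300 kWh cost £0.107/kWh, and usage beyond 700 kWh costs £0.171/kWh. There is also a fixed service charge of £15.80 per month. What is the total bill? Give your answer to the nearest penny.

£178.29

Usage = 45.8 kWh/day × 28 days = 1282.4 kWh
First 400 kWh × £0.077 = £30.80
Next 300 kWh × £0.107 = £32.10
Remaining 582.4 kWh × £0.171 = £99.59
Energy charge = £162.49; + service £15.80 = £178.29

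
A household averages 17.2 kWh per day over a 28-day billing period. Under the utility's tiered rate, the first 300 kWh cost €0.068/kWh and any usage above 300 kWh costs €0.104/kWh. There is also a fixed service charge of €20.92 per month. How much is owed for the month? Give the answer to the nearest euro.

€60

Usage = 17.2 kWh/day × 28 days = 481.6 kWh
First 300 kWh × €0.068 = €20.40
Remaining 181.6 kWh × €0.104 = €18.89
Energy charge = €39.29; + service €20.92 = €60.21 ≈ €60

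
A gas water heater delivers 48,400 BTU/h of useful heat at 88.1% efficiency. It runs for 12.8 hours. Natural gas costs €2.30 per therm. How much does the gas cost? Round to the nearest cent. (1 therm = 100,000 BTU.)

Heat delivered = 48,400 BTU/h × 12.8 h = 619,520 BTU
Gas input = 619,520 / 0.881 = 703,201 BTU
= 703,201 / 100,000 = 7.032 therm
Cost = 7.032 × €2.30/therm = €16.17

€16.17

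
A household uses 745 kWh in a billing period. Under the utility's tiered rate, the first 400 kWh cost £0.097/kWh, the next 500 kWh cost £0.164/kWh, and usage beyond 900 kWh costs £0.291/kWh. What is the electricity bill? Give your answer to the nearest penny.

£95.38

First 400 kWh × £0.097 = £38.80
Next 345 kWh × £0.164 = £56.58
Remaining tier: 0 kWh (not reached)
Total = £95.38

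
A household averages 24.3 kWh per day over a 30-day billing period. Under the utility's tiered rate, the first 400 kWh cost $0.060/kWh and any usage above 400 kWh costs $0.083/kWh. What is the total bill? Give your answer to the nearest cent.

$51.31

Usage = 24.3 kWh/day × 30 days = 729 kWh
First 400 kWh × $0.060 = $24.00
Remaining 329 kWh × $0.083 = $27.31
Total = $51.31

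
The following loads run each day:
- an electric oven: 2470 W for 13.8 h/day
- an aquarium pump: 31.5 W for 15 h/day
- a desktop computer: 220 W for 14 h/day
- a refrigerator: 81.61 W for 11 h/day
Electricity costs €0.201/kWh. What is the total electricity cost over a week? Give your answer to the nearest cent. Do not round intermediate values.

€54.22

electric oven: 2470 W × 13.8 h × 7 d = 238,602 Wh = 238.6 kWh
aquarium pump: 31.5 W × 15 h × 7 d = 3,308 Wh = 3.308 kWh
desktop computer: 220 W × 14 h × 7 d = 21,560 Wh = 21.56 kWh
refrigerator: 81.61 W × 11 h × 7 d = 6,284 Wh = 6.284 kWh
Total energy = 238.6 + 3.308 + 21.56 + 6.284 = 269.8 kWh
Cost = 269.8 kWh × €0.201 = €54.22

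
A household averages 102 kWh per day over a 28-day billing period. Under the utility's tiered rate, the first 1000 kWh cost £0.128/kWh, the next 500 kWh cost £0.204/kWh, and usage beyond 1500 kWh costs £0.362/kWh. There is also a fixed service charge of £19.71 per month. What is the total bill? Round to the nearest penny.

£740.58

Usage = 102 kWh/day × 28 days = 2856 kWh
First 1000 kWh × £0.128 = £128.00
Next 500 kWh × £0.204 = £102.00
Remaining 1356 kWh × £0.362 = £490.87
Energy charge = £720.87; + service £19.71 = £740.58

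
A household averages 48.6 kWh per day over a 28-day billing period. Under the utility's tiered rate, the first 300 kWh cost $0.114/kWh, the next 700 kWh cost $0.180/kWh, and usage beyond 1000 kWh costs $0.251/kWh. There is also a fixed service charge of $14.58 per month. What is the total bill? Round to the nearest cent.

Usage = 48.6 kWh/day × 28 days = 1360.8 kWh
First 300 kWh × $0.114 = $34.20
Next 700 kWh × $0.180 = $126.00
Remaining 360.8 kWh × $0.251 = $90.56
Energy charge = $250.76; + service $14.58 = $265.34

$265.34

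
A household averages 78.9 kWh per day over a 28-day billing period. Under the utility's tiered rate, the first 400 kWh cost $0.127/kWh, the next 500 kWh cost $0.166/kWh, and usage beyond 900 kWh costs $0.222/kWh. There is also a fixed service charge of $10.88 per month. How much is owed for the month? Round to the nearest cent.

$435.32

Usage = 78.9 kWh/day × 28 days = 2209.2 kWh
First 400 kWh × $0.127 = $50.80
Next 500 kWh × $0.166 = $83.00
Remaining 1309.2 kWh × $0.222 = $290.64
Energy charge = $424.44; + service $10.88 = $435.32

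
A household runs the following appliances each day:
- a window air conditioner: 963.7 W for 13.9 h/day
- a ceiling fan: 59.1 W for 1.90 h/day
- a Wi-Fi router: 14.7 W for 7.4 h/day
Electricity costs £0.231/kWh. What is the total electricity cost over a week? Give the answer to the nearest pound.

£22

window air conditioner: 963.7 W × 13.9 h × 7 d = 93,768 Wh = 93.77 kWh
ceiling fan: 59.1 W × 1.90 h × 7 d = 786 Wh = 0.786 kWh
Wi-Fi router: 14.7 W × 7.4 h × 7 d = 761 Wh = 0.7615 kWh
Total energy = 93.77 + 0.786 + 0.7615 = 95.32 kWh
Cost = 95.32 kWh × £0.231 = £22.02 ≈ £22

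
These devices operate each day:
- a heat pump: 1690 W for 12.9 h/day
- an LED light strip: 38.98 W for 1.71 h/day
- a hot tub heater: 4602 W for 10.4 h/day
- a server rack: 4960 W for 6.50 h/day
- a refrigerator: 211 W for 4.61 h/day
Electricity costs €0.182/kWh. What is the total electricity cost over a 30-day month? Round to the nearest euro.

heat pump: 1690 W × 12.9 h × 30 d = 654,030 Wh = 654 kWh
LED light strip: 38.98 W × 1.71 h × 30 d = 2,000 Wh = 2 kWh
hot tub heater: 4602 W × 10.4 h × 30 d = 1,435,824 Wh = 1,436 kWh
server rack: 4960 W × 6.50 h × 30 d = 967,200 Wh = 967.2 kWh
refrigerator: 211 W × 4.61 h × 30 d = 29,181 Wh = 29.18 kWh
Total energy = 654 + 2 + 1,436 + 967.2 + 29.18 = 3,088 kWh
Cost = 3,088 kWh × €0.182 = €562.06 ≈ €562

€562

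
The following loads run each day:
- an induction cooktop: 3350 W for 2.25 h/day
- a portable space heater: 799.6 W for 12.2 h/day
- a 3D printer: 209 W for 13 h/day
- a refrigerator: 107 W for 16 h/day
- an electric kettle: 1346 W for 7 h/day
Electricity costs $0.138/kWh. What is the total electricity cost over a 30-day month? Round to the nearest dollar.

$129

induction cooktop: 3350 W × 2.25 h × 30 d = 226,125 Wh = 226.1 kWh
portable space heater: 799.6 W × 12.2 h × 30 d = 292,654 Wh = 292.7 kWh
3D printer: 209 W × 13 h × 30 d = 81,510 Wh = 81.51 kWh
refrigerator: 107 W × 16 h × 30 d = 51,360 Wh = 51.36 kWh
electric kettle: 1346 W × 7 h × 30 d = 282,660 Wh = 282.7 kWh
Total energy = 226.1 + 292.7 + 81.51 + 51.36 + 282.7 = 934.3 kWh
Cost = 934.3 kWh × $0.138 = $128.93 ≈ $129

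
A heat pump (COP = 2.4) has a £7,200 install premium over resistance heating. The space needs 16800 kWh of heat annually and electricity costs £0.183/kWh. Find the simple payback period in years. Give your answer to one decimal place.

4.0 years

Resistance: 16800 kWh × £0.183 = £3,074.40/yr
Heat pump: 16800 / 2.4 = 7000 kWh in → × £0.183 = £1,281.00/yr
Annual savings = £1,793.40
Payback = £7,200 / £1,793.40 = 4.01 years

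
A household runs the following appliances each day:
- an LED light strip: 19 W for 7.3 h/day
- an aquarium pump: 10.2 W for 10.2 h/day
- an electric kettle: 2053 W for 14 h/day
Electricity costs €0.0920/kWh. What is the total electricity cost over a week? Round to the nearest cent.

LED light strip: 19 W × 7.3 h × 7 d = 971 Wh = 0.9709 kWh
aquarium pump: 10.2 W × 10.2 h × 7 d = 728 Wh = 0.7283 kWh
electric kettle: 2053 W × 14 h × 7 d = 201,194 Wh = 201.2 kWh
Total energy = 0.9709 + 0.7283 + 201.2 = 202.9 kWh
Cost = 202.9 kWh × €0.0920 = €18.67

€18.67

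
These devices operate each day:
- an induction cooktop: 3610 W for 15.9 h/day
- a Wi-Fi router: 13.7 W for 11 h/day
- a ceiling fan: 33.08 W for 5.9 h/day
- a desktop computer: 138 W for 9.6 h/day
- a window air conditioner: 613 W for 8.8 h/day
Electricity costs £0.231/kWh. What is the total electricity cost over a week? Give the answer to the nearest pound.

£104

induction cooktop: 3610 W × 15.9 h × 7 d = 401,793 Wh = 401.8 kWh
Wi-Fi router: 13.7 W × 11 h × 7 d = 1,055 Wh = 1.055 kWh
ceiling fan: 33.08 W × 5.9 h × 7 d = 1,366 Wh = 1.366 kWh
desktop computer: 138 W × 9.6 h × 7 d = 9,274 Wh = 9.274 kWh
window air conditioner: 613 W × 8.8 h × 7 d = 37,761 Wh = 37.76 kWh
Total energy = 401.8 + 1.055 + 1.366 + 9.274 + 37.76 = 451.2 kWh
Cost = 451.2 kWh × £0.231 = £104.24 ≈ £104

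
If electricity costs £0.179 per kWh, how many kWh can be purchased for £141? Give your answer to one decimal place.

£141 / £0.179 per kWh = 787.7 kWh

787.7 kWh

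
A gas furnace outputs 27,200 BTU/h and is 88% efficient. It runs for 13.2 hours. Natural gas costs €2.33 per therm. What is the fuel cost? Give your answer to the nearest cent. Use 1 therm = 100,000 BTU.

€9.51

Heat delivered = 27,200 BTU/h × 13.2 h = 359,040 BTU
Gas input = 359,040 / 0.88 = 408,000 BTU
= 408,000 / 100,000 = 4.08 therm
Cost = 4.08 × €2.33/therm = €9.51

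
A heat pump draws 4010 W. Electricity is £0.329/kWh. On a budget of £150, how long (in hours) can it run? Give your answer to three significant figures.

114 h

Energy budget = £150 / £0.329 per kWh = 455.9 kWh = 455,927 Wh
Runtime = 455,927 Wh / 4010 W = 113.7 h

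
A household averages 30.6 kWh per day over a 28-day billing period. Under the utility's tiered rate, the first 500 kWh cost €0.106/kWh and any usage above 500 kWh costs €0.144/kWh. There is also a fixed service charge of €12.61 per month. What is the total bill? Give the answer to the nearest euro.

Usage = 30.6 kWh/day × 28 days = 856.8 kWh
First 500 kWh × €0.106 = €53.00
Remaining 356.8 kWh × €0.144 = €51.38
Energy charge = €104.38; + service €12.61 = €116.99 ≈ €117

€117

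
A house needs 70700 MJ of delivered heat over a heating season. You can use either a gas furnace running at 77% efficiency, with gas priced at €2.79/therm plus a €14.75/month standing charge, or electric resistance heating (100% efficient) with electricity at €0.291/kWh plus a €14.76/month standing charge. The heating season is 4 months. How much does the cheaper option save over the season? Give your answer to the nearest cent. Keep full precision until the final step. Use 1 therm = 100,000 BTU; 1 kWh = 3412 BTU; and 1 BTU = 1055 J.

Heat load = 70700 MJ = 70,700,000,000 J / 1055 = 67,014,218 BTU
Gas: input = 67,014,218 / 0.77 = 87,031,452 BTU = 870.3 therm → 870.3 × €2.79 = €2,428.18; + 4 × €14.75 standing = €2,487.18
Electric: 67,014,218 BTU / 3412 = 19,640 kWh → × €0.291 = €5,715.46; + 4 × €14.76 standing = €5,774.50
Difference = |€2,487.18 − €5,774.50| = €3,287.32

€3287.32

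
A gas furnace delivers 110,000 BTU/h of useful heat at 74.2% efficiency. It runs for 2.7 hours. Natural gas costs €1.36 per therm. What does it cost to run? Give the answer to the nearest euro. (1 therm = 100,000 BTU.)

Heat delivered = 110,000 BTU/h × 2.7 h = 297,000 BTU
Gas input = 297,000 / 0.742 = 400,270 BTU
= 400,270 / 100,000 = 4.003 therm
Cost = 4.003 × €1.36/therm = €5.44 ≈ €5

€5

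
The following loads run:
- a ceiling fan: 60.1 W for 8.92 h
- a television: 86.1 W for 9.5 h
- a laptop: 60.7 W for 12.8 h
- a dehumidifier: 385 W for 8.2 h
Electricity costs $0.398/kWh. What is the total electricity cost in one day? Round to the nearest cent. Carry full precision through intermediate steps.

$2.10

ceiling fan: 60.1 W × 8.92 h = 536 Wh = 0.5361 kWh
television: 86.1 W × 9.5 h = 818 Wh = 0.8179 kWh
laptop: 60.7 W × 12.8 h = 777 Wh = 0.777 kWh
dehumidifier: 385 W × 8.2 h = 3,157 Wh = 3.157 kWh
Total energy = 0.5361 + 0.8179 + 0.777 + 3.157 = 5.288 kWh
Cost = 5.288 kWh × $0.398 = $2.10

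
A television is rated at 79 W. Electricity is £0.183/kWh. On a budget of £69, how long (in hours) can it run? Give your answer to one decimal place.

4772.8 h

Energy budget = £69 / £0.183 per kWh = 377 kWh = 377,049 Wh
Runtime = 377,049 Wh / 79 W = 4,773 h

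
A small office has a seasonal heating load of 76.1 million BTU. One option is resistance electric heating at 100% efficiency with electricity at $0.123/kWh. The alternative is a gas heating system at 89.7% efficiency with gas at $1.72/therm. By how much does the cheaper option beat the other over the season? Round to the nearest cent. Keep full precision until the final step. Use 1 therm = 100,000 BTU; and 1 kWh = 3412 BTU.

Heat load = 76.1 × 10⁶ BTU = 76,100,000 BTU
Gas: input = 76,100,000 / 0.897 = 84,838,350 BTU = 848.4 therm → 848.4 × $1.72 = $1,459.22
Electric: 76,100,000 BTU / 3412 = 22,300 kWh → × $0.123 = $2,743.35
Difference = |$1,459.22 − $2,743.35| = $1,284.13

$1284.13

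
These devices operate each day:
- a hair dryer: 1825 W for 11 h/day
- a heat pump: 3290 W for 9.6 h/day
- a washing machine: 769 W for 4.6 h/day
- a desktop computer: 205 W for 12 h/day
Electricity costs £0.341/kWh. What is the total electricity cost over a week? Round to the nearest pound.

hair dryer: 1825 W × 11 h × 7 d = 140,525 Wh = 140.5 kWh
heat pump: 3290 W × 9.6 h × 7 d = 221,088 Wh = 221.1 kWh
washing machine: 769 W × 4.6 h × 7 d = 24,762 Wh = 24.76 kWh
desktop computer: 205 W × 12 h × 7 d = 17,220 Wh = 17.22 kWh
Total energy = 140.5 + 221.1 + 24.76 + 17.22 = 403.6 kWh
Cost = 403.6 kWh × £0.341 = £137.63 ≈ £138

£138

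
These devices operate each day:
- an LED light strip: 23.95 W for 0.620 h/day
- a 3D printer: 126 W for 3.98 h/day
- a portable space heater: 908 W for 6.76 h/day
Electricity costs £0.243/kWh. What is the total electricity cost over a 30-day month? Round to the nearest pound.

£49

LED light strip: 23.95 W × 0.620 h × 30 d = 445 Wh = 0.4455 kWh
3D printer: 126 W × 3.98 h × 30 d = 15,044 Wh = 15.04 kWh
portable space heater: 908 W × 6.76 h × 30 d = 184,142 Wh = 184.1 kWh
Total energy = 0.4455 + 15.04 + 184.1 = 199.6 kWh
Cost = 199.6 kWh × £0.243 = £48.51 ≈ £49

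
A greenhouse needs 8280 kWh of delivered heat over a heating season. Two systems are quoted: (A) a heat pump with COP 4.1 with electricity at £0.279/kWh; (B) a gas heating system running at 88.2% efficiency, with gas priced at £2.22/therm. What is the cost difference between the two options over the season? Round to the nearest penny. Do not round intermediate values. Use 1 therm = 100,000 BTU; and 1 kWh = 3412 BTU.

Heat load = 8280 kWh × 3412 = 28,251,360 BTU
Gas: input = 28,251,360 / 0.882 = 32,031,020 BTU = 320.3 therm → 320.3 × £2.22 = £711.09
Heat pump: 28,251,360 BTU / 3412 = 8,280 kWh heat; / 4.1 = 2,020 kWh in → × £0.279 = £563.44
Difference = |£711.09 − £563.44| = £147.64

£147.64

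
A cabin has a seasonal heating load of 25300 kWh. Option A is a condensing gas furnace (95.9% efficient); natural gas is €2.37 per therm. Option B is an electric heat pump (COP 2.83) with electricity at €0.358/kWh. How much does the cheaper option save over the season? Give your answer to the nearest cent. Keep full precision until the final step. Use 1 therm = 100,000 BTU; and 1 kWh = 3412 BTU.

€1067.16

Heat load = 25300 kWh × 3412 = 86,323,600 BTU
Gas: input = 86,323,600 / 0.959 = 90,014,181 BTU = 900.1 therm → 900.1 × €2.37 = €2,133.34
Heat pump: 86,323,600 BTU / 3412 = 25,300 kWh heat; / 2.83 = 8,940 kWh in → × €0.358 = €3,200.49
Difference = |€2,133.34 − €3,200.49| = €1,067.16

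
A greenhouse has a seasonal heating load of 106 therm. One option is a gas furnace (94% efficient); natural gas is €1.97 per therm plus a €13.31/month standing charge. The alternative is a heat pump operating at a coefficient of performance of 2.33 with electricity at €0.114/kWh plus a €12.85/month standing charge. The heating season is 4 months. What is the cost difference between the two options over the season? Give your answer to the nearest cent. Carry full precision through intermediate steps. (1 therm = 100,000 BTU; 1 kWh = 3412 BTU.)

Heat load = 106 therm × 100,000 = 10,600,000 BTU
Gas: input = 10,600,000 / 0.94 = 11,276,596 BTU = 112.8 therm → 112.8 × €1.97 = €222.15; + 4 × €13.31 standing = €275.39
Heat pump: 10,600,000 BTU / 3412 = 3,107 kWh heat; / 2.33 = 1,333 kWh in → × €0.114 = €152.00; + 4 × €12.85 standing = €203.40
Difference = |€275.39 − €203.40| = €71.99

€71.99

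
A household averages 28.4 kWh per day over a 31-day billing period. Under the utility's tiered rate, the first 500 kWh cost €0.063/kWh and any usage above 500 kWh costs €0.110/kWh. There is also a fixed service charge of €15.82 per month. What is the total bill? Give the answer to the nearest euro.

Usage = 28.4 kWh/day × 31 days = 880.4 kWh
First 500 kWh × €0.063 = €31.50
Remaining 380.4 kWh × €0.110 = €41.84
Energy charge = €73.34; + service €15.82 = €89.16 ≈ €89

€89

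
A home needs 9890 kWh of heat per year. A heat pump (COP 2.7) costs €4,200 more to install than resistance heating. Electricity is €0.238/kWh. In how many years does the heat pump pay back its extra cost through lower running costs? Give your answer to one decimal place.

Resistance: 9890 kWh × €0.238 = €2,353.82/yr
Heat pump: 9890 / 2.7 = 3663 kWh in → × €0.238 = €871.79/yr
Annual savings = €1,482.03
Payback = €4,200 / €1,482.03 = 2.83 years

2.8 years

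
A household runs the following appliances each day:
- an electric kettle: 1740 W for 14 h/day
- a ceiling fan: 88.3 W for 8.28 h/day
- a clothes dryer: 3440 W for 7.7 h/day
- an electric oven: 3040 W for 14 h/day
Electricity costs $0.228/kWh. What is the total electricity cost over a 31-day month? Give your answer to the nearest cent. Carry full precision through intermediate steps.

$665.38

electric kettle: 1740 W × 14 h × 31 d = 755,160 Wh = 755.2 kWh
ceiling fan: 88.3 W × 8.28 h × 31 d = 22,665 Wh = 22.66 kWh
clothes dryer: 3440 W × 7.7 h × 31 d = 821,128 Wh = 821.1 kWh
electric oven: 3040 W × 14 h × 31 d = 1,319,360 Wh = 1,319 kWh
Total energy = 755.2 + 22.66 + 821.1 + 1,319 = 2,918 kWh
Cost = 2,918 kWh × $0.228 = $665.38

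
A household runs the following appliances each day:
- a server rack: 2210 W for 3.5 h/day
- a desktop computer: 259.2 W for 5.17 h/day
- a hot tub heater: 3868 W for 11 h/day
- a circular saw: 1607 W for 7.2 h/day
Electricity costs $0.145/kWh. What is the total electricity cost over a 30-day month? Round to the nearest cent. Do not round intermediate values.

$274.89

server rack: 2210 W × 3.5 h × 30 d = 232,050 Wh = 232.1 kWh
desktop computer: 259.2 W × 5.17 h × 30 d = 40,202 Wh = 40.2 kWh
hot tub heater: 3868 W × 11 h × 30 d = 1,276,440 Wh = 1,276 kWh
circular saw: 1607 W × 7.2 h × 30 d = 347,112 Wh = 347.1 kWh
Total energy = 232.1 + 40.2 + 1,276 + 347.1 = 1,896 kWh
Cost = 1,896 kWh × $0.145 = $274.89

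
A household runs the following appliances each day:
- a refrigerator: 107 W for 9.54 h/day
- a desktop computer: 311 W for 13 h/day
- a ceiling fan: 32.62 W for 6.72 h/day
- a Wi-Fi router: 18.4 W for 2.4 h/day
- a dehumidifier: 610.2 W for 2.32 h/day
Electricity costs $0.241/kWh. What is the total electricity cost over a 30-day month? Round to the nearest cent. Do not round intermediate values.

$48.75

refrigerator: 107 W × 9.54 h × 30 d = 30,623 Wh = 30.62 kWh
desktop computer: 311 W × 13 h × 30 d = 121,290 Wh = 121.3 kWh
ceiling fan: 32.62 W × 6.72 h × 30 d = 6,576 Wh = 6.576 kWh
Wi-Fi router: 18.4 W × 2.4 h × 30 d = 1,325 Wh = 1.325 kWh
dehumidifier: 610.2 W × 2.32 h × 30 d = 42,470 Wh = 42.47 kWh
Total energy = 30.62 + 121.3 + 6.576 + 1.325 + 42.47 = 202.3 kWh
Cost = 202.3 kWh × $0.241 = $48.75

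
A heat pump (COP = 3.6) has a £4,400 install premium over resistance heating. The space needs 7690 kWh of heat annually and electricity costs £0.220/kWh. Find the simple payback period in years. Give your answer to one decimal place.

3.6 years

Resistance: 7690 kWh × £0.220 = £1,691.80/yr
Heat pump: 7690 / 3.6 = 2136 kWh in → × £0.220 = £469.94/yr
Annual savings = £1,221.86
Payback = £4,400 / £1,221.86 = 3.6 years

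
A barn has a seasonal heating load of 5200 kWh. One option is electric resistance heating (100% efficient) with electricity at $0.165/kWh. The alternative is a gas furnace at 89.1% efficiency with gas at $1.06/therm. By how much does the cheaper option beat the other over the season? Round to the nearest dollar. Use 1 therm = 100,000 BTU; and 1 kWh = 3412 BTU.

$647

Heat load = 5200 kWh × 3412 = 17,742,400 BTU
Gas: input = 17,742,400 / 0.891 = 19,912,907 BTU = 199.1 therm → 199.1 × $1.06 = $211.08
Electric: 17,742,400 BTU / 3412 = 5,200 kWh → × $0.165 = $858.00
Difference = |$211.08 − $858.00| = $646.92 ≈ $647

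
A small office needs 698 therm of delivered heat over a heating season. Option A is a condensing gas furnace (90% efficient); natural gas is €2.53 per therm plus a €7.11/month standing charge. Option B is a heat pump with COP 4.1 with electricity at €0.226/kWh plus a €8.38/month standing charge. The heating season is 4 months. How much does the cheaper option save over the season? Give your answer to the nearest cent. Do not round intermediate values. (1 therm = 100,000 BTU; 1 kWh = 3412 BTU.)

€829.43

Heat load = 698 therm × 100,000 = 69,800,000 BTU
Gas: input = 69,800,000 / 0.90 = 77,555,556 BTU = 775.6 therm → 775.6 × €2.53 = €1,962.16; + 4 × €7.11 standing = €1,990.60
Heat pump: 69,800,000 BTU / 3412 = 20,460 kWh heat; / 4.1 = 4,990 kWh in → × €0.226 = €1,127.64; + 4 × €8.38 standing = €1,161.16
Difference = |€1,990.60 − €1,161.16| = €829.43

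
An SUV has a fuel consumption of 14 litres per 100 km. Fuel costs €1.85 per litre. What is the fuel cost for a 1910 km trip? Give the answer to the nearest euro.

€495

Fuel = 14 L/100 km × 1910 km / 100 = 267.4 L
Cost = 267.4 L × €1.85/L = €494.69 ≈ €495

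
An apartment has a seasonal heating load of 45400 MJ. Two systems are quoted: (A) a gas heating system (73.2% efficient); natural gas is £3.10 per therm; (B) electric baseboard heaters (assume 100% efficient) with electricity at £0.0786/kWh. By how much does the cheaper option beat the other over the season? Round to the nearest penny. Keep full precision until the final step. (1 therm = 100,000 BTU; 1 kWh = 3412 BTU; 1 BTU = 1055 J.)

£831.12

Heat load = 45400 MJ = 45,400,000,000 J / 1055 = 43,033,175 BTU
Gas: input = 43,033,175 / 0.732 = 58,788,491 BTU = 587.9 therm → 587.9 × £3.10 = £1,822.44
Electric: 43,033,175 BTU / 3412 = 12,610 kWh → × £0.0786 = £991.33
Difference = |£1,822.44 − £991.33| = £831.12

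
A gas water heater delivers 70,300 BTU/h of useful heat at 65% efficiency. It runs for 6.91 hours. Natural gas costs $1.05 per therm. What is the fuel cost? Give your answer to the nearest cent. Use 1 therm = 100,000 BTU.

Heat delivered = 70,300 BTU/h × 6.91 h = 485,773 BTU
Gas input = 485,773 / 0.650 = 747,343 BTU
= 747,343 / 100,000 = 7.473 therm
Cost = 7.473 × $1.05/therm = $7.85

$7.85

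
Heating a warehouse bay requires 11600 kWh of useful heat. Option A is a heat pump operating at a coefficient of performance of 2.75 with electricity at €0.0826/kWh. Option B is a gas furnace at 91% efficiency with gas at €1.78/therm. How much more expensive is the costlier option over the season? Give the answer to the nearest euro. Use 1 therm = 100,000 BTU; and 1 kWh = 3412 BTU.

Heat load = 11600 kWh × 3412 = 39,579,200 BTU
Gas: input = 39,579,200 / 0.91 = 43,493,626 BTU = 434.9 therm → 434.9 × €1.78 = €774.19
Heat pump: 39,579,200 BTU / 3412 = 11,600 kWh heat; / 2.75 = 4,218 kWh in → × €0.0826 = €348.42
Difference = |€774.19 − €348.42| = €425.76 ≈ €426

€426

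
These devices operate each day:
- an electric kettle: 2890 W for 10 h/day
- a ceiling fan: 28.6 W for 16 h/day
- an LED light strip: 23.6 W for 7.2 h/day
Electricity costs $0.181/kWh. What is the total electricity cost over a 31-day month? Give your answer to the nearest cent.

electric kettle: 2890 W × 10 h × 31 d = 895,900 Wh = 895.9 kWh
ceiling fan: 28.6 W × 16 h × 31 d = 14,186 Wh = 14.19 kWh
LED light strip: 23.6 W × 7.2 h × 31 d = 5,268 Wh = 5.268 kWh
Total energy = 895.9 + 14.19 + 5.268 = 915.4 kWh
Cost = 915.4 kWh × $0.181 = $165.68

$165.68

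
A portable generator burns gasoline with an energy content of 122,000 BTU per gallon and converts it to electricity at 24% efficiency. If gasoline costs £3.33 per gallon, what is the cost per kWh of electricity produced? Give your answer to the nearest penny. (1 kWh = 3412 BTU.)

Electrical output per gallon = 122,000 BTU × 0.24 / 3412 BTU/kWh = 8.581 kWh
Cost per kWh = £3.33 / 8.581 kWh = £0.388

£0.39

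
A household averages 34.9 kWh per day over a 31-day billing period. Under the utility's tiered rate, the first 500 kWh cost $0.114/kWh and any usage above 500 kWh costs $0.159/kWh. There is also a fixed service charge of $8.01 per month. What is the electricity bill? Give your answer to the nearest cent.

Usage = 34.9 kWh/day × 31 days = 1081.9 kWh
First 500 kWh × $0.114 = $57.00
Remaining 581.9 kWh × $0.159 = $92.52
Energy charge = $149.52; + service $8.01 = $157.53

$157.53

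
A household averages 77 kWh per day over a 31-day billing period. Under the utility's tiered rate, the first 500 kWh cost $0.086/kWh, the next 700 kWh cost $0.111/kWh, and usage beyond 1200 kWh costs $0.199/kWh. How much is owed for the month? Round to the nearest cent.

$356.91

Usage = 77 kWh/day × 31 days = 2387 kWh
First 500 kWh × $0.086 = $43.00
Next 700 kWh × $0.111 = $77.70
Remaining 1187 kWh × $0.199 = $236.21
Total = $356.91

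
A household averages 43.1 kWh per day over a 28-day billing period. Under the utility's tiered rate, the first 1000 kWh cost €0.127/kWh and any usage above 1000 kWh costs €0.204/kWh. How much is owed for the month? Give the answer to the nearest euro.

Usage = 43.1 kWh/day × 28 days = 1206.8 kWh
First 1000 kWh × €0.127 = €127.00
Remaining 206.8 kWh × €0.204 = €42.19
Total = €169.19 ≈ €169

€169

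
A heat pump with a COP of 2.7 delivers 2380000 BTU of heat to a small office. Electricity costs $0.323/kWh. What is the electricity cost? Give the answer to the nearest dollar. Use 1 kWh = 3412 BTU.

Heat delivered = 2,380,000 BTU / 3412 = 697.5 kWh
Electrical input = 697.5 kWh / 2.7 = 258.3 kWh
Cost = 258.3 × $0.323/kWh = $83.45 ≈ $83

$83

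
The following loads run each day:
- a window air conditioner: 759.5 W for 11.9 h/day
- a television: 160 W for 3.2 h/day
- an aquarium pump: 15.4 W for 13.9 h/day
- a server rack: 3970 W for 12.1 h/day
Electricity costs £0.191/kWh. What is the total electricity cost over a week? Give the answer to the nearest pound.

£77

window air conditioner: 759.5 W × 11.9 h × 7 d = 63,266 Wh = 63.27 kWh
television: 160 W × 3.2 h × 7 d = 3,584 Wh = 3.584 kWh
aquarium pump: 15.4 W × 13.9 h × 7 d = 1,498 Wh = 1.498 kWh
server rack: 3970 W × 12.1 h × 7 d = 336,259 Wh = 336.3 kWh
Total energy = 63.27 + 3.584 + 1.498 + 336.3 = 404.6 kWh
Cost = 404.6 kWh × £0.191 = £77.28 ≈ £77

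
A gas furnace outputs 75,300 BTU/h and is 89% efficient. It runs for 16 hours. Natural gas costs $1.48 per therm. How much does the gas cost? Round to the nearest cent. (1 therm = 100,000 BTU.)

Heat delivered = 75,300 BTU/h × 16 h = 1,204,800 BTU
Gas input = 1,204,800 / 0.89 = 1,353,708 BTU
= 1,353,708 / 100,000 = 13.54 therm
Cost = 13.54 × $1.48/therm = $20.03

$20.03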